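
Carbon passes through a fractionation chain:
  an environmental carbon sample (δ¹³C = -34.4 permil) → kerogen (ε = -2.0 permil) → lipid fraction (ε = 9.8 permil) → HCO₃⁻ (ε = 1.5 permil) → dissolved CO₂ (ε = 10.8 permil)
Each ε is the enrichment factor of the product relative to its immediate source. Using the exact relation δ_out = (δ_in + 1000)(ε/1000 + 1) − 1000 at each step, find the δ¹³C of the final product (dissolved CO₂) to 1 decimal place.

step 1: δ = (-34.40 + 1000)·(-2.0/1000 + 1) − 1000 = -36.33 permil
step 2: δ = (-36.33 + 1000)·(9.8/1000 + 1) − 1000 = -26.89 permil
step 3: δ = (-26.89 + 1000)·(1.5/1000 + 1) − 1000 = -25.43 permil
step 4: δ = (-25.43 + 1000)·(10.8/1000 + 1) − 1000 = -14.90 permil

-14.9 permil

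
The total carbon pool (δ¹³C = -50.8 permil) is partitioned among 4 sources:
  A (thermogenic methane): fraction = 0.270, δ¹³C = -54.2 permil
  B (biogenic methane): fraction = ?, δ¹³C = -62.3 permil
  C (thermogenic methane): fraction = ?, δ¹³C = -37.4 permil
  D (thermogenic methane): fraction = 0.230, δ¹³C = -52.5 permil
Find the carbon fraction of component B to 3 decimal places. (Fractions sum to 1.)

Let f_B and f_C be the unknown fractions; fractions sum to 1 so f_B + f_C = 0.500.
Mass balance: Σ fᵢ·δᵢ = δ_bulk ⇒ f_B·(-62.3) + f_C·(-37.4) = -50.8 − (-26.709) = -24.091
Substitute f_C = 0.500 − f_B:
f_B·(-62.3 − -37.4) = -24.091 − 0.500×(-37.4) = -5.391
f_B = -5.391 / -24.9 = 0.2165

0.217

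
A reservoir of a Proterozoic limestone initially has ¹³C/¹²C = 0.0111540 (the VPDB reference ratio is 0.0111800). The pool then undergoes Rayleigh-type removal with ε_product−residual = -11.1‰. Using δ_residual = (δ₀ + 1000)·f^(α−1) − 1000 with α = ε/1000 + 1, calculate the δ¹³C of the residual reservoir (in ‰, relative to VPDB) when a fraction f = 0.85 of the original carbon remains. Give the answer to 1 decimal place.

-0.5‰

δ₀ = (0.0111540/0.0111800 − 1)×1000 = (0.997674 − 1)×1000 = -2.326‰
α − 1 = ε/1000 = -0.0111
f^(α−1) = 0.85^(-0.0111) = 1.001806
δ_res = (-2.326 + 1000) × 1.001806 − 1000 = 999.476 − 1000 = -0.52‰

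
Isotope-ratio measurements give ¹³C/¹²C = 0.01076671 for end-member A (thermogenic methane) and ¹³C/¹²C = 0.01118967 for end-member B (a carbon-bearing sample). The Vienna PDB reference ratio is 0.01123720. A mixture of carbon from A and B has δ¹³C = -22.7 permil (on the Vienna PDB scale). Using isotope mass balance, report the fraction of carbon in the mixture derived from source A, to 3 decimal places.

0.491

δ_A = (0.01076671/0.01123720 − 1)×1000 = (0.958131 − 1)×1000 = -41.869 permil
δ_B = (0.01118967/0.01123720 − 1)×1000 = (0.995770 − 1)×1000 = -4.230 permil
f_A = (δ_mix − δ_B)/(δ_A − δ_B) = (-22.7 − (-4.230))/(-41.869 − (-4.230))
f_A = -18.470 / -37.639 = 0.4907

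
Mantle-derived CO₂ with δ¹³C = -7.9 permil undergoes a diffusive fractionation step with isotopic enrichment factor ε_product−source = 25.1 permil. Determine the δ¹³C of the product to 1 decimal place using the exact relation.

Exactly, δ_product = (δ_source + 1000)·(ε/1000 + 1) − 1000.
δ_product = (-7.9 + 1000) × (25.1/1000 + 1) − 1000
δ_product = 17.00 permil

17.0 permil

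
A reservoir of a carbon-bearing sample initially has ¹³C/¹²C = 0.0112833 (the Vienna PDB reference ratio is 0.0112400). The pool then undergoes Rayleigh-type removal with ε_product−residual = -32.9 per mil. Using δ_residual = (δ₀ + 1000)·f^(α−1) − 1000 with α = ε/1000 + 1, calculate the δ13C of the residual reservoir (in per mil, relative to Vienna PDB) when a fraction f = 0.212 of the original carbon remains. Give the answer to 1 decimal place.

56.4 per mil

δ₀ = (0.0112833/0.0112400 − 1)×1000 = (1.003852 − 1)×1000 = 3.852 per mil
α − 1 = ε/1000 = -0.0329
f^(α−1) = 0.212^(-0.0329) = 1.052358
δ_res = (3.852 + 1000) × 1.052358 − 1000 = 1056.412 − 1000 = 56.41 per mil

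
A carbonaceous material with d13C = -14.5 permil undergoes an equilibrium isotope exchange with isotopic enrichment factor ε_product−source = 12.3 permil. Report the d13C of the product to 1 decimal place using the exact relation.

-2.4 permil

To first order, δ_product ≈ δ_source + ε = -2.2 permil.
Exactly, δ_product = (δ_source + 1000)·(ε/1000 + 1) − 1000.
δ_product = (-14.5 + 1000) × (12.3/1000 + 1) − 1000
δ_product = -2.38 permil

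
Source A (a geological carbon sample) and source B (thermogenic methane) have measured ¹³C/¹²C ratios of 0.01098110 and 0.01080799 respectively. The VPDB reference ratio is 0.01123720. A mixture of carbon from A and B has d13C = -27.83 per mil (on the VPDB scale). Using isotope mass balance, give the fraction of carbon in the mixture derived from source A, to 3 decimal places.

0.673

δ_A = (0.01098110/0.01123720 − 1)×1000 = (0.977210 − 1)×1000 = -22.790 per mil
δ_B = (0.01080799/0.01123720 − 1)×1000 = (0.961805 − 1)×1000 = -38.195 per mil
f_A = (δ_mix − δ_B)/(δ_A − δ_B) = (-27.83 − (-38.195))/(-22.790 − (-38.195))
f_A = 10.365 / 15.405 = 0.6729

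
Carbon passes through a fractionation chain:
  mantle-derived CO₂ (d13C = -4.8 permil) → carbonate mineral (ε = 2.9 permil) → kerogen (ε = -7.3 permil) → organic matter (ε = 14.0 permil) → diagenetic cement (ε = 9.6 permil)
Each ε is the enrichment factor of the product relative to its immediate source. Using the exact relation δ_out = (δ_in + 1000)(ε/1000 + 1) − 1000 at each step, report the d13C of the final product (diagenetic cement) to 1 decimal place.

14.3 permil

step 1: δ = (-4.80 + 1000)·(2.9/1000 + 1) − 1000 = -1.91 permil
step 2: δ = (-1.91 + 1000)·(-7.3/1000 + 1) − 1000 = -9.20 permil
step 3: δ = (-9.20 + 1000)·(14.0/1000 + 1) − 1000 = 4.67 permil
step 4: δ = (4.67 + 1000)·(9.6/1000 + 1) − 1000 = 14.32 permil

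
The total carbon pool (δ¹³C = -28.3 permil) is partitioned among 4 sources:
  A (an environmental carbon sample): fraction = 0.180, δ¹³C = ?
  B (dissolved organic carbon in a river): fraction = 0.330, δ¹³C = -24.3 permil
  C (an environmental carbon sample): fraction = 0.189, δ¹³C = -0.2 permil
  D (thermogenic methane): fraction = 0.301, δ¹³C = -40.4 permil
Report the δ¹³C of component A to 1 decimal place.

Isotope mass balance: δ_bulk = Σ fᵢ·δᵢ.
-28.3 = 0.180×δ_A + 0.330×(-24.3) + 0.189×(-0.2) + 0.301×(-40.4)
0.180·δ_A = -28.3 − (-20.217) = -8.083
δ_A = -8.083 / 0.180 = -44.90 permil

-44.9 permil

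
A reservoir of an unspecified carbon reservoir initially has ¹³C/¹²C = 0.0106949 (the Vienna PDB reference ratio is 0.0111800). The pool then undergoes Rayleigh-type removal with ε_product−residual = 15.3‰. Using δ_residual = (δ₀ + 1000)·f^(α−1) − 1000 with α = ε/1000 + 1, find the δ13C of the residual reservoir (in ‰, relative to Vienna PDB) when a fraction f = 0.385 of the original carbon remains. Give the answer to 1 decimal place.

δ₀ = (0.0106949/0.0111800 − 1)×1000 = (0.956610 − 1)×1000 = -43.390‰
α − 1 = ε/1000 = 0.0153
f^(α−1) = 0.385^(0.0153) = 0.985502
δ_res = (-43.390 + 1000) × 0.985502 − 1000 = 942.741 − 1000 = -57.26‰

-57.3‰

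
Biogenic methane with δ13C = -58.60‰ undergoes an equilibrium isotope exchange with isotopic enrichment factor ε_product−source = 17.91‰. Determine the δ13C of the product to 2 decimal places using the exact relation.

-41.74‰

Exactly, δ_product = (δ_source + 1000)·(ε/1000 + 1) − 1000.
δ_product = (-58.60 + 1000) × (17.91/1000 + 1) − 1000
δ_product = -41.740‰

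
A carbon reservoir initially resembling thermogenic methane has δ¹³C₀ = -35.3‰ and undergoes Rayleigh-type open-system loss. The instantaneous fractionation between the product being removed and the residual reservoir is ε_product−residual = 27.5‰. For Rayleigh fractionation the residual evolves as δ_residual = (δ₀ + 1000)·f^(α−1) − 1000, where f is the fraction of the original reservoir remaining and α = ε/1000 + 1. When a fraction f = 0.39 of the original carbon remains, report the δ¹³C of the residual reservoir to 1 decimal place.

Rayleigh residual: δ_res = (δ₀ + 1000)·f^(α−1) − 1000
α = ε/1000 + 1 = 1.02750, so α − 1 = 0.02750
f^(α−1) = 0.39^(0.02750) = 0.974438
δ_res = (-35.3 + 1000) × 0.974438 − 1000 = 940.040 − 1000 = -59.96‰

-60.0‰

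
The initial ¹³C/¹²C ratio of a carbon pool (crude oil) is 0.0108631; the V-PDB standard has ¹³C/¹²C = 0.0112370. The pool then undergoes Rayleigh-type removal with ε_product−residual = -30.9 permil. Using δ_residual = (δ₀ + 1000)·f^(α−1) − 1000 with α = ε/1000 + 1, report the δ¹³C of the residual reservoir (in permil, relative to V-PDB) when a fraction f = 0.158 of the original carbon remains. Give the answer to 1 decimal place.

23.4 permil

δ₀ = (0.0108631/0.0112370 − 1)×1000 = (0.966726 − 1)×1000 = -33.274 permil
α − 1 = ε/1000 = -0.0309
f^(α−1) = 0.158^(-0.0309) = 1.058672
δ_res = (-33.274 + 1000) × 1.058672 − 1000 = 1023.446 − 1000 = 23.45 permil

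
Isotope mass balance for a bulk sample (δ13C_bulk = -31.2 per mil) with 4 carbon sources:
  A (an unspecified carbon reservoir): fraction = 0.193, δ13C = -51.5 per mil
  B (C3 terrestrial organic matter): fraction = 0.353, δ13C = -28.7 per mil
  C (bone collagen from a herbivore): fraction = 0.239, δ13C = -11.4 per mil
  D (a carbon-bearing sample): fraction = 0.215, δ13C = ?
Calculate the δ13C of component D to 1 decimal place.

-39.1 per mil

Isotope mass balance: δ_bulk = Σ fᵢ·δᵢ.
-31.2 = 0.193×(-51.5) + 0.353×(-28.7) + 0.239×(-11.4) + 0.215×δ_D
0.215·δ_D = -31.2 − (-22.795) = -8.405
δ_D = -8.405 / 0.215 = -39.09 per mil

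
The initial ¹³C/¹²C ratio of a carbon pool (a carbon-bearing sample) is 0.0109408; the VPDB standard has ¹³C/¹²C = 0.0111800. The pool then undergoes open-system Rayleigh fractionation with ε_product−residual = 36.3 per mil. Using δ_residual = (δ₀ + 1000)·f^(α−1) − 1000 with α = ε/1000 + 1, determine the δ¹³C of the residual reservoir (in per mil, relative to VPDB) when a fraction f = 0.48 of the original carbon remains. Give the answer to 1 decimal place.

δ₀ = (0.0109408/0.0111800 − 1)×1000 = (0.978605 − 1)×1000 = -21.395 per mil
α − 1 = ε/1000 = 0.0363
f^(α−1) = 0.48^(0.0363) = 0.973709
δ_res = (-21.395 + 1000) × 0.973709 − 1000 = 952.876 − 1000 = -47.12 per mil

-47.1 per mil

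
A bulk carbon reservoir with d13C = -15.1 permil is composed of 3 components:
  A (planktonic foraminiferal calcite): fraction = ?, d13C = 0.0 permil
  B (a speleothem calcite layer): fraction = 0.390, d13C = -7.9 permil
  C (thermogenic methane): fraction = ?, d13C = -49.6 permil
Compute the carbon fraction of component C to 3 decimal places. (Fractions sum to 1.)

Let f_C and f_A be the unknown fractions; fractions sum to 1 so f_C + f_A = 0.610.
Mass balance: Σ fᵢ·δᵢ = δ_bulk ⇒ f_C·(-49.6) + f_A·(-0.0) = -15.1 − (-3.081) = -12.019
Substitute f_A = 0.610 − f_C:
f_C·(-49.6 − -0.0) = -12.019 − 0.610×(-0.0) = -12.019
f_C = -12.019 / -49.6 = 0.2423

0.242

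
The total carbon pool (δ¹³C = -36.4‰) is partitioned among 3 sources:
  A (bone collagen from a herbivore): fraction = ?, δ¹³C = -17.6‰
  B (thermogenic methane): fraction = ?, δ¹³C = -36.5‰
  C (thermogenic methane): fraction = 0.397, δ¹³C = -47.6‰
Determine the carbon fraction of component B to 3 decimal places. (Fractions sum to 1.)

Let f_B and f_A be the unknown fractions; fractions sum to 1 so f_B + f_A = 0.603.
Mass balance: Σ fᵢ·δᵢ = δ_bulk ⇒ f_B·(-36.5) + f_A·(-17.6) = -36.4 − (-18.897) = -17.503
Substitute f_A = 0.603 − f_B:
f_B·(-36.5 − -17.6) = -17.503 − 0.603×(-17.6) = -6.890
f_B = -6.890 / -18.9 = 0.3646

0.365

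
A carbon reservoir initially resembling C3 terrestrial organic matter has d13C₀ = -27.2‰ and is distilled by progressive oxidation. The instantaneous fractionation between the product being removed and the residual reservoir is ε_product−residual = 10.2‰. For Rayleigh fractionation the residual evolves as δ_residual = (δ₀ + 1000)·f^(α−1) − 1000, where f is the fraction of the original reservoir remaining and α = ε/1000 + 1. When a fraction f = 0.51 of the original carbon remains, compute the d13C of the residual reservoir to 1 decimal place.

Rayleigh residual: δ_res = (δ₀ + 1000)·f^(α−1) − 1000
α = ε/1000 + 1 = 1.01020, so α − 1 = 0.01020
f^(α−1) = 0.51^(0.01020) = 0.993155
δ_res = (-27.2 + 1000) × 0.993155 − 1000 = 966.142 − 1000 = -33.86‰

-33.9‰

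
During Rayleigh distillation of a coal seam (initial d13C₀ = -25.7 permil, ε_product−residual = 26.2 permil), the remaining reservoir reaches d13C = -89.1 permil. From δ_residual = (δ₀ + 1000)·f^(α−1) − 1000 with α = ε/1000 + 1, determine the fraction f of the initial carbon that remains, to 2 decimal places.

α − 1 = ε/1000 = 0.0262
(δ_res + 1000)/(δ₀ + 1000) = (-89.1 + 1000)/(-25.7 + 1000) = 910.9/974.3 = 0.934928
f = 0.934928^(1/0.0262) = exp(ln(0.934928)/0.0262) = exp(-0.06729/0.0262)
f = exp(-2.5682) = 0.0767

0.08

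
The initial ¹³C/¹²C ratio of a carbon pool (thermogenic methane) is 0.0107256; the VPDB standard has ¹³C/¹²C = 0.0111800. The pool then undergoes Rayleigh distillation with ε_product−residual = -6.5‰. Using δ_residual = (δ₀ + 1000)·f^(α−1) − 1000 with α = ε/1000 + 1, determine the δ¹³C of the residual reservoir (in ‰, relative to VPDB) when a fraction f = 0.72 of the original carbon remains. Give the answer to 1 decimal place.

δ₀ = (0.0107256/0.0111800 − 1)×1000 = (0.959356 − 1)×1000 = -40.644‰
α − 1 = ε/1000 = -0.0065
f^(α−1) = 0.72^(-0.0065) = 1.002138
δ_res = (-40.644 + 1000) × 1.002138 − 1000 = 961.407 − 1000 = -38.59‰

-38.6‰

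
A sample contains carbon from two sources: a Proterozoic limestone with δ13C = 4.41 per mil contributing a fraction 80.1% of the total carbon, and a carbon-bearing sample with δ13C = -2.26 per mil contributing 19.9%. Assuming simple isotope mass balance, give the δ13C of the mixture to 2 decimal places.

3.08 per mil

δ_mix = f_A·δ_A + f_B·δ_B
δ_mix = 0.801 × (4.41) + 0.199 × (-2.26)
δ_mix = 3.532 + -0.450 = 3.083 per mil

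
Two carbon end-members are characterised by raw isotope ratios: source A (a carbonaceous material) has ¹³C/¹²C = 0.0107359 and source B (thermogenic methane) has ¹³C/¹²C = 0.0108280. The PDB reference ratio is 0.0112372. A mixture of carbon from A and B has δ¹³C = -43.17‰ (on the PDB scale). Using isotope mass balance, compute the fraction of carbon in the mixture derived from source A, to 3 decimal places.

δ_A = (0.0107359/0.0112372 − 1)×1000 = (0.955389 − 1)×1000 = -44.611‰
δ_B = (0.0108280/0.0112372 − 1)×1000 = (0.963585 − 1)×1000 = -36.415‰
f_A = (δ_mix − δ_B)/(δ_A − δ_B) = (-43.17 − (-36.415))/(-44.611 − (-36.415))
f_A = -6.755 / -8.196 = 0.8242

0.824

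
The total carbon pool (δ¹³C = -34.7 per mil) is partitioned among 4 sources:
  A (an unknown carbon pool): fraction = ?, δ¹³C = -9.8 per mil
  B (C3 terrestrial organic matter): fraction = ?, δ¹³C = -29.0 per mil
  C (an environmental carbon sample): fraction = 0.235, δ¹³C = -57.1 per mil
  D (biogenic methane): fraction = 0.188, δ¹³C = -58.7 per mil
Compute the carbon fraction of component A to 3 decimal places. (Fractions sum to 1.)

Let f_A and f_B be the unknown fractions; fractions sum to 1 so f_A + f_B = 0.577.
Mass balance: Σ fᵢ·δᵢ = δ_bulk ⇒ f_A·(-9.8) + f_B·(-29.0) = -34.7 − (-24.454) = -10.246
Substitute f_B = 0.577 − f_A:
f_A·(-9.8 − -29.0) = -10.246 − 0.577×(-29.0) = 6.487
f_A = 6.487 / 19.2 = 0.3379

0.338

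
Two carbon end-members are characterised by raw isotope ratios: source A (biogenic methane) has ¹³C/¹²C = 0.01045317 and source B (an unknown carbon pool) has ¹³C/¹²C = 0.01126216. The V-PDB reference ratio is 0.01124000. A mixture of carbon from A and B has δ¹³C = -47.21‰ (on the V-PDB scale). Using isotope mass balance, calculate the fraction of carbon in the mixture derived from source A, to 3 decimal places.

0.683

δ_A = (0.01045317/0.01124000 − 1)×1000 = (0.929997 − 1)×1000 = -70.003‰
δ_B = (0.01126216/0.01124000 − 1)×1000 = (1.001972 − 1)×1000 = 1.972‰
f_A = (δ_mix − δ_B)/(δ_A − δ_B) = (-47.21 − (1.972))/(-70.003 − (1.972))
f_A = -49.182 / -71.974 = 0.6833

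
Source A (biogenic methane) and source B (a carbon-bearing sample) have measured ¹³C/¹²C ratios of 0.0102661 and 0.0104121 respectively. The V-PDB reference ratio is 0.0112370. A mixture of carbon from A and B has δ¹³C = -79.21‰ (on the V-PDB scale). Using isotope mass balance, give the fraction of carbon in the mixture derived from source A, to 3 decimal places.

0.446

δ_A = (0.0102661/0.0112370 − 1)×1000 = (0.913598 − 1)×1000 = -86.402‰
δ_B = (0.0104121/0.0112370 − 1)×1000 = (0.926591 − 1)×1000 = -73.409‰
f_A = (δ_mix − δ_B)/(δ_A − δ_B) = (-79.21 − (-73.409))/(-86.402 − (-73.409))
f_A = -5.801 / -12.993 = 0.4465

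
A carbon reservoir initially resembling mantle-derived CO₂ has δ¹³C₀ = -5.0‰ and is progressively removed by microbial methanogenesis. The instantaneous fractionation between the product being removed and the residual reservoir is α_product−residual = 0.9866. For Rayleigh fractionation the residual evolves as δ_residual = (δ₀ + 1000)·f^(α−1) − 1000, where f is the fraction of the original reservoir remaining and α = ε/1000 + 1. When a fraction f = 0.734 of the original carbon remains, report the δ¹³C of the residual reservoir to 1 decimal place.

-0.9‰

Rayleigh residual: δ_res = (δ₀ + 1000)·f^(α−1) − 1000
α − 1 = -0.01340
f^(α−1) = 0.734^(-0.01340) = 1.004152
δ_res = (-5.0 + 1000) × 1.004152 − 1000 = 999.132 − 1000 = -0.87‰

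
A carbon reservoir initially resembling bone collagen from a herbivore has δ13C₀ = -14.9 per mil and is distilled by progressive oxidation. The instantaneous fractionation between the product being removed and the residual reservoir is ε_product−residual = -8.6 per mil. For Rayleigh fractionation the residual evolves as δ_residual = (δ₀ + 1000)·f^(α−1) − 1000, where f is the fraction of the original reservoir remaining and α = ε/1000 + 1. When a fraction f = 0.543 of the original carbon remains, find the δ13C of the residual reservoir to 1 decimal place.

Rayleigh residual: δ_res = (δ₀ + 1000)·f^(α−1) − 1000
α = ε/1000 + 1 = 0.99140, so α − 1 = -0.00860
f^(α−1) = 0.543^(-0.00860) = 1.005265
δ_res = (-14.9 + 1000) × 1.005265 − 1000 = 990.287 − 1000 = -9.71 per mil

-9.7 per mil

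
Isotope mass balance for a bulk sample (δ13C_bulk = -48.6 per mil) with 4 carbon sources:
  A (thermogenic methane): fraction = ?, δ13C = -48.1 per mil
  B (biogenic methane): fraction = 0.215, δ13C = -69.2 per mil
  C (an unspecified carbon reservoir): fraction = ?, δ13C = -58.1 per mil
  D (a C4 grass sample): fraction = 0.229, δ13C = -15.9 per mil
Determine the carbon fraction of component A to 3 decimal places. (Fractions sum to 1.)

0.222

Let f_A and f_C be the unknown fractions; fractions sum to 1 so f_A + f_C = 0.556.
Mass balance: Σ fᵢ·δᵢ = δ_bulk ⇒ f_A·(-48.1) + f_C·(-58.1) = -48.6 − (-18.519) = -30.081
Substitute f_C = 0.556 − f_A:
f_A·(-48.1 − -58.1) = -30.081 − 0.556×(-58.1) = 2.223
f_A = 2.223 / 10.0 = 0.2223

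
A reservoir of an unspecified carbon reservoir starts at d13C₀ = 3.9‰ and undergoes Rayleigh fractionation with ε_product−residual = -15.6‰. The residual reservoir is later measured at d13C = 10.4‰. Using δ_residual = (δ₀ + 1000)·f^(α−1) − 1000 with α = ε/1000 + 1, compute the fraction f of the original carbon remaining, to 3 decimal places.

α − 1 = ε/1000 = -0.0156
(δ_res + 1000)/(δ₀ + 1000) = (10.4 + 1000)/(3.9 + 1000) = 1010.4/1003.9 = 1.006475
f = 1.006475^(1/-0.0156) = exp(ln(1.006475)/-0.0156) = exp(0.00645/-0.0156)
f = exp(-0.4137) = 0.6612

0.661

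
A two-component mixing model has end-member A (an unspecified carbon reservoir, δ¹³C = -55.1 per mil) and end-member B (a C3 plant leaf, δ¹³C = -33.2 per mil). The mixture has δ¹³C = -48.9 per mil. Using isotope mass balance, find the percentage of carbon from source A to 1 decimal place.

71.7%

δ_mix = f_A·δ_A + (1 − f_A)·δ_B  ⇒  f_A = (δ_mix − δ_B)/(δ_A − δ_B)
f_A = (-48.9 − (-33.2)) / (-55.1 − (-33.2))
f_A = -15.7 / -21.9 = 0.7169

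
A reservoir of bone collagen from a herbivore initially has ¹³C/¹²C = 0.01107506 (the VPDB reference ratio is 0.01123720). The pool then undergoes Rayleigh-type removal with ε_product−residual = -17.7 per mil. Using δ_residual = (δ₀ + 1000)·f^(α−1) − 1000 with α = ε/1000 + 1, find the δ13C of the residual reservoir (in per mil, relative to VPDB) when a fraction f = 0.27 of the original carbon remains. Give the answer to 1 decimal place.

8.7 per mil

δ₀ = (0.01107506/0.01123720 − 1)×1000 = (0.985571 − 1)×1000 = -14.429 per mil
α − 1 = ε/1000 = -0.0177
f^(α−1) = 0.27^(-0.0177) = 1.023446
δ_res = (-14.429 + 1000) × 1.023446 − 1000 = 1008.679 − 1000 = 8.68 per mil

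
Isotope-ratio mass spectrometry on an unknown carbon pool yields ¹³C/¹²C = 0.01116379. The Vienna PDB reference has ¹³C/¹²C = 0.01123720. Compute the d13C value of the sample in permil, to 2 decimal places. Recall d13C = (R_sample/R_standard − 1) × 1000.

d13C = (R_sample / R_standard − 1) × 1000
R_sample / R_standard = 0.01116379 / 0.01123720 = 0.993467
d13C = (0.993467 − 1) × 1000 = -6.533 permil

-6.53 permil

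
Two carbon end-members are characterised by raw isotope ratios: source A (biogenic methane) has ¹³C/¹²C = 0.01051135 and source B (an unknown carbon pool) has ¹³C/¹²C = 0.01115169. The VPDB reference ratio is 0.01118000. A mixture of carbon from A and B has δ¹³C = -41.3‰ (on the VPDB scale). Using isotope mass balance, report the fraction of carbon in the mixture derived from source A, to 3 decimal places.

δ_A = (0.01051135/0.01118000 − 1)×1000 = (0.940192 − 1)×1000 = -59.808‰
δ_B = (0.01115169/0.01118000 − 1)×1000 = (0.997468 − 1)×1000 = -2.532‰
f_A = (δ_mix − δ_B)/(δ_A − δ_B) = (-41.3 − (-2.532))/(-59.808 − (-2.532))
f_A = -38.768 / -57.275 = 0.6769

0.677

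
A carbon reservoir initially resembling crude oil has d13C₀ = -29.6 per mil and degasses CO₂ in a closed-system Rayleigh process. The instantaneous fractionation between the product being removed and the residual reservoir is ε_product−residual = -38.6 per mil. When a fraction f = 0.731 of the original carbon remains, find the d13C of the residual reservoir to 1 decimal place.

Rayleigh residual: δ_res = (δ₀ + 1000)·f^(α−1) − 1000
α = ε/1000 + 1 = 0.96140, so α − 1 = -0.03860
f^(α−1) = 0.731^(-0.03860) = 1.012168
δ_res = (-29.6 + 1000) × 1.012168 − 1000 = 982.208 − 1000 = -17.79 per mil

-17.8 per mil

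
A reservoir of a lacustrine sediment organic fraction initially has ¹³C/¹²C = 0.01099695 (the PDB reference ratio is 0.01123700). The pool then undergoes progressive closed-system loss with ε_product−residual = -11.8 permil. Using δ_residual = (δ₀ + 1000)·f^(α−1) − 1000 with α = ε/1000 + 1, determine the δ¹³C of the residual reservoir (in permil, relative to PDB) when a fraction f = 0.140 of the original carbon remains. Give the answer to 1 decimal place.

1.6 permil

δ₀ = (0.01099695/0.01123700 − 1)×1000 = (0.978638 − 1)×1000 = -21.362 permil
α − 1 = ε/1000 = -0.0118
f^(α−1) = 0.140^(-0.0118) = 1.023471
δ_res = (-21.362 + 1000) × 1.023471 − 1000 = 1001.607 − 1000 = 1.61 permil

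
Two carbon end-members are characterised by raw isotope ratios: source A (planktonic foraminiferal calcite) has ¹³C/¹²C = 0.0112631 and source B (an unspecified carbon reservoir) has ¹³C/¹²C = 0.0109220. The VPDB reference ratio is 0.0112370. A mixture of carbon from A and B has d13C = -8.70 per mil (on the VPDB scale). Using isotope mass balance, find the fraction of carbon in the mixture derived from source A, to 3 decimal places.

δ_A = (0.0112631/0.0112370 − 1)×1000 = (1.002323 − 1)×1000 = 2.323 per mil
δ_B = (0.0109220/0.0112370 − 1)×1000 = (0.971968 − 1)×1000 = -28.032 per mil
f_A = (δ_mix − δ_B)/(δ_A − δ_B) = (-8.70 − (-28.032))/(2.323 − (-28.032))
f_A = 19.332 / 30.355 = 0.6369

0.637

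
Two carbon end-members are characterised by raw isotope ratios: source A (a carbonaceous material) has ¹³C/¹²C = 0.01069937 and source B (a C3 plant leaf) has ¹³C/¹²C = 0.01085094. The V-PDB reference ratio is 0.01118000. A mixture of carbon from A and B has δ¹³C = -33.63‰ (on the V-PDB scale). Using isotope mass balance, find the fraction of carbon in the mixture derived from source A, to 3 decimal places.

δ_A = (0.01069937/0.01118000 − 1)×1000 = (0.957010 − 1)×1000 = -42.990‰
δ_B = (0.01085094/0.01118000 − 1)×1000 = (0.970567 − 1)×1000 = -29.433‰
f_A = (δ_mix − δ_B)/(δ_A − δ_B) = (-33.63 − (-29.433))/(-42.990 − (-29.433))
f_A = -4.197 / -13.557 = 0.3096

0.310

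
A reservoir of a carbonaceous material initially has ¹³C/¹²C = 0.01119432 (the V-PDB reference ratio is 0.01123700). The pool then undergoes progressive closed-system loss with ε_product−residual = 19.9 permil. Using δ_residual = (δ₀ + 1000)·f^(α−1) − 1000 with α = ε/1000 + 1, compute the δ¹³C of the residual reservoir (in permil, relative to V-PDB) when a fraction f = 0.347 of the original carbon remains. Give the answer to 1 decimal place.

δ₀ = (0.01119432/0.01123700 − 1)×1000 = (0.996202 − 1)×1000 = -3.798 permil
α − 1 = ε/1000 = 0.0199
f^(α−1) = 0.347^(0.0199) = 0.979158
δ_res = (-3.798 + 1000) × 0.979158 − 1000 = 975.439 − 1000 = -24.56 permil

-24.6 permil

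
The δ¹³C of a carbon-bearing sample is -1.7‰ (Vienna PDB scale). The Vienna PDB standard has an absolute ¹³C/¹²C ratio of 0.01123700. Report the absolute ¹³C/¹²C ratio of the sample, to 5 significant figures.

0.011218

R_sample = R_standard × (δ¹³C/1000 + 1)
R_sample = 0.01123700 × (-1.7/1000 + 1) = 0.01123700 × 0.998300
R_sample = 0.0112179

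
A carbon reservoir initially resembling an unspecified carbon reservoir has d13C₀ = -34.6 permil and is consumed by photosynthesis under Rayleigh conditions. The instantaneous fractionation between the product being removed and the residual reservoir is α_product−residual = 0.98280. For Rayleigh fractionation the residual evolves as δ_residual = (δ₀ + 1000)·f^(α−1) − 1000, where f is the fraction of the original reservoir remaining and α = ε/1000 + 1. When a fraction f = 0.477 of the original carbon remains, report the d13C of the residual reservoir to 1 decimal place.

-22.2 permil

Rayleigh residual: δ_res = (δ₀ + 1000)·f^(α−1) − 1000
α − 1 = -0.01720
f^(α−1) = 0.477^(-0.01720) = 1.012814
δ_res = (-34.6 + 1000) × 1.012814 − 1000 = 977.770 − 1000 = -22.23 permil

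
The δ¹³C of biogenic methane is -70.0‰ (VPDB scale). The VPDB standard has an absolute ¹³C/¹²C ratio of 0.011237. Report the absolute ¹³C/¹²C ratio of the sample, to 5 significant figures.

0.010450

R_sample = R_standard × (δ¹³C/1000 + 1)
R_sample = 0.011237 × (-70.0/1000 + 1) = 0.011237 × 0.930000
R_sample = 0.0104504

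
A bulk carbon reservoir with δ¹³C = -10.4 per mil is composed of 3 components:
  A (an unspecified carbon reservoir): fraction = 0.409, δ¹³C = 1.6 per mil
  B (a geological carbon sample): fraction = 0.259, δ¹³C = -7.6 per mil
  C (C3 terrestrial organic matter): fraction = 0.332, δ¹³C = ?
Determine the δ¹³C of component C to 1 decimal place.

-27.4 per mil

Isotope mass balance: δ_bulk = Σ fᵢ·δᵢ.
-10.4 = 0.409×(1.6) + 0.259×(-7.6) + 0.332×δ_C
0.332·δ_C = -10.4 − (-1.314) = -9.086
δ_C = -9.086 / 0.332 = -27.37 per mil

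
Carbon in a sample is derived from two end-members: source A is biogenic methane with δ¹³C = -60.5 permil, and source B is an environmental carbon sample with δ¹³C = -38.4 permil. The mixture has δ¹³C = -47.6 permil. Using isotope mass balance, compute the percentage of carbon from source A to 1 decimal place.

δ_mix = f_A·δ_A + (1 − f_A)·δ_B  ⇒  f_A = (δ_mix − δ_B)/(δ_A − δ_B)
f_A = (-47.6 − (-38.4)) / (-60.5 − (-38.4))
f_A = -9.2 / -22.1 = 0.4163

41.6%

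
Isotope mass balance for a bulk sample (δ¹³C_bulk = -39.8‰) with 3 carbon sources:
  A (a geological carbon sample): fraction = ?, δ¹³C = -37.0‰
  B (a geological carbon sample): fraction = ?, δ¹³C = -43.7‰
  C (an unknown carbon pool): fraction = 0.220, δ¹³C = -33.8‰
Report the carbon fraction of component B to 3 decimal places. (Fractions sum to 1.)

0.523

Let f_B and f_A be the unknown fractions; fractions sum to 1 so f_B + f_A = 0.780.
Mass balance: Σ fᵢ·δᵢ = δ_bulk ⇒ f_B·(-43.7) + f_A·(-37.0) = -39.8 − (-7.436) = -32.364
Substitute f_A = 0.780 − f_B:
f_B·(-43.7 − -37.0) = -32.364 − 0.780×(-37.0) = -3.504
f_B = -3.504 / -6.7 = 0.5230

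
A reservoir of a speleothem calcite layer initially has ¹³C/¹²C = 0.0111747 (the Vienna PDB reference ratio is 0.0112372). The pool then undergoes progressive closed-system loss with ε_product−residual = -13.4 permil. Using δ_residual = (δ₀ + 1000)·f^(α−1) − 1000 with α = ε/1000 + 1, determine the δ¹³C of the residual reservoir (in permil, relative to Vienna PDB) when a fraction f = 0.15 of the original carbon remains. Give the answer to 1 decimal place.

δ₀ = (0.0111747/0.0112372 − 1)×1000 = (0.994438 − 1)×1000 = -5.562 permil
α − 1 = ε/1000 = -0.0134
f^(α−1) = 0.15^(-0.0134) = 1.025747
δ_res = (-5.562 + 1000) × 1.025747 − 1000 = 1020.042 − 1000 = 20.04 permil

20.0 permil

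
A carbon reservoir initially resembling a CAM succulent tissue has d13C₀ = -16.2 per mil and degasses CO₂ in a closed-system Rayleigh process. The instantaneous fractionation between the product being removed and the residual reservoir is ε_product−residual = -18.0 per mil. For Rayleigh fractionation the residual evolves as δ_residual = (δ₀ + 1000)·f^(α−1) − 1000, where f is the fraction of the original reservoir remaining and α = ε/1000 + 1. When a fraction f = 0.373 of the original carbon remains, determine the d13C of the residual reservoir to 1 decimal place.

1.4 per mil

Rayleigh residual: δ_res = (δ₀ + 1000)·f^(α−1) − 1000
α = ε/1000 + 1 = 0.98200, so α − 1 = -0.01800
f^(α−1) = 0.373^(-0.01800) = 1.017910
δ_res = (-16.2 + 1000) × 1.017910 − 1000 = 1001.420 − 1000 = 1.42 per mil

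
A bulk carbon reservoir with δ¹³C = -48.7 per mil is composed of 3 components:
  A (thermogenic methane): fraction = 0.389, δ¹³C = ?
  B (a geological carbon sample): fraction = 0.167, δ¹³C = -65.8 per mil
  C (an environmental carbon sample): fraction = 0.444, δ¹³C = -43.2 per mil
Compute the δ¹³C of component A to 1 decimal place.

Isotope mass balance: δ_bulk = Σ fᵢ·δᵢ.
-48.7 = 0.389×δ_A + 0.167×(-65.8) + 0.444×(-43.2)
0.389·δ_A = -48.7 − (-30.169) = -18.531
δ_A = -18.531 / 0.389 = -47.64 per mil

-47.6 per mil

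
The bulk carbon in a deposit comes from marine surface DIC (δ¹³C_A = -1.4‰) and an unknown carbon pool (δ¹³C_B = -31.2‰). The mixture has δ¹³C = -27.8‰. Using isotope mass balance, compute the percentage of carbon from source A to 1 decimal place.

11.4%

δ_mix = f_A·δ_A + (1 − f_A)·δ_B  ⇒  f_A = (δ_mix − δ_B)/(δ_A − δ_B)
f_A = (-27.8 − (-31.2)) / (-1.4 − (-31.2))
f_A = 3.4 / 29.8 = 0.1141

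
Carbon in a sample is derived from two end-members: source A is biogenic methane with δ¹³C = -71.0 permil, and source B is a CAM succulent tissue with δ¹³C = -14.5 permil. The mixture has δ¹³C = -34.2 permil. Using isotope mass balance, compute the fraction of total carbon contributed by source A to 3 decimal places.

δ_mix = f_A·δ_A + (1 − f_A)·δ_B  ⇒  f_A = (δ_mix − δ_B)/(δ_A − δ_B)
f_A = (-34.2 − (-14.5)) / (-71.0 − (-14.5))
f_A = -19.7 / -56.5 = 0.3487

0.349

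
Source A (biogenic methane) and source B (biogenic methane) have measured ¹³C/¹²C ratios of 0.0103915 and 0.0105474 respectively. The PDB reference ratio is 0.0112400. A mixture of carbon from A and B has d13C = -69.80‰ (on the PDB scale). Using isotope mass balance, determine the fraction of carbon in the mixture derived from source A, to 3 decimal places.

δ_A = (0.0103915/0.0112400 − 1)×1000 = (0.924511 − 1)×1000 = -75.489‰
δ_B = (0.0105474/0.0112400 − 1)×1000 = (0.938381 − 1)×1000 = -61.619‰
f_A = (δ_mix − δ_B)/(δ_A − δ_B) = (-69.80 − (-61.619))/(-75.489 − (-61.619))
f_A = -8.181 / -13.870 = 0.5898

0.590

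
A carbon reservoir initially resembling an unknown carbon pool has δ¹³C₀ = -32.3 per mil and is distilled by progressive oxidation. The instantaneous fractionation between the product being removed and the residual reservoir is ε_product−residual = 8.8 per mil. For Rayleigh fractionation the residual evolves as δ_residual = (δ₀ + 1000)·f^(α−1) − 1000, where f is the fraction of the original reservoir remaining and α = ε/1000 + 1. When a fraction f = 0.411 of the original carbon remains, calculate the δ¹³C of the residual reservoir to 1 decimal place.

Rayleigh residual: δ_res = (δ₀ + 1000)·f^(α−1) − 1000
α = ε/1000 + 1 = 1.00880, so α − 1 = 0.00880
f^(α−1) = 0.411^(0.00880) = 0.992206
δ_res = (-32.3 + 1000) × 0.992206 − 1000 = 960.158 − 1000 = -39.84 per mil

-39.8 per mil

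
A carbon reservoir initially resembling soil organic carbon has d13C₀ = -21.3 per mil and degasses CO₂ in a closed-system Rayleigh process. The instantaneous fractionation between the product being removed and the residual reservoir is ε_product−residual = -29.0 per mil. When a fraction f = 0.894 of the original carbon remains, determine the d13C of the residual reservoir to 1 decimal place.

Rayleigh residual: δ_res = (δ₀ + 1000)·f^(α−1) − 1000
α = ε/1000 + 1 = 0.97100, so α − 1 = -0.02900
f^(α−1) = 0.894^(-0.02900) = 1.003255
δ_res = (-21.3 + 1000) × 1.003255 − 1000 = 981.885 − 1000 = -18.11 per mil

-18.1 per mil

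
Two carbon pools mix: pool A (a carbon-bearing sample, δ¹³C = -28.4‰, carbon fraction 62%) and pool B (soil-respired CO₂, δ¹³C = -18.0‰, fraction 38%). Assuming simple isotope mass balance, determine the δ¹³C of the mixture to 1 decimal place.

δ_mix = f_A·δ_A + f_B·δ_B
δ_mix = 0.62 × (-28.4) + 0.38 × (-18.0)
δ_mix = -17.61 + -6.84 = -24.45‰

-24.4‰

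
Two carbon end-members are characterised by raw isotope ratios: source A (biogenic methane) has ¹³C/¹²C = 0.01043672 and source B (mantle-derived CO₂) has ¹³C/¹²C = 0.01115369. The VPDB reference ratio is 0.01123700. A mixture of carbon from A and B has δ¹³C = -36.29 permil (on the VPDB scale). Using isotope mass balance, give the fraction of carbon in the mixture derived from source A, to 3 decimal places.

δ_A = (0.01043672/0.01123700 − 1)×1000 = (0.928782 − 1)×1000 = -71.218 permil
δ_B = (0.01115369/0.01123700 − 1)×1000 = (0.992586 − 1)×1000 = -7.414 permil
f_A = (δ_mix − δ_B)/(δ_A − δ_B) = (-36.29 − (-7.414))/(-71.218 − (-7.414))
f_A = -28.876 / -63.804 = 0.4526

0.453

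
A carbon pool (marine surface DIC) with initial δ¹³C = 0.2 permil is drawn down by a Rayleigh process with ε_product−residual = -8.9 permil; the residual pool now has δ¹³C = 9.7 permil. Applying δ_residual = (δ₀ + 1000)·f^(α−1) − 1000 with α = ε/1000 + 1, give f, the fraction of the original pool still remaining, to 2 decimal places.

0.35

α − 1 = ε/1000 = -0.0089
(δ_res + 1000)/(δ₀ + 1000) = (9.7 + 1000)/(0.2 + 1000) = 1009.7/1000.2 = 1.009498
f = 1.009498^(1/-0.0089) = exp(ln(1.009498)/-0.0089) = exp(0.00945/-0.0089)
f = exp(-1.0622) = 0.3457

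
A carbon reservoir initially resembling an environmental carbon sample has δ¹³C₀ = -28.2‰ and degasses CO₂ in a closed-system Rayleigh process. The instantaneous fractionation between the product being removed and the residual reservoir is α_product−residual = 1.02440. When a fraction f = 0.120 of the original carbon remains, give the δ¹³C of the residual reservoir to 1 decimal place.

-77.2‰

Rayleigh residual: δ_res = (δ₀ + 1000)·f^(α−1) − 1000
α − 1 = 0.02440
f^(α−1) = 0.120^(0.02440) = 0.949581
δ_res = (-28.2 + 1000) × 0.949581 − 1000 = 922.803 − 1000 = -77.20‰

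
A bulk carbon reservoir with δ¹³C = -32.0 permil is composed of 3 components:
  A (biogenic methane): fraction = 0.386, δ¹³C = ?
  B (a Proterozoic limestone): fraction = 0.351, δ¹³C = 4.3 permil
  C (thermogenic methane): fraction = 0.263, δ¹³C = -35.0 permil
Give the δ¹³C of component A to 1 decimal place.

Isotope mass balance: δ_bulk = Σ fᵢ·δᵢ.
-32.0 = 0.386×δ_A + 0.351×(4.3) + 0.263×(-35.0)
0.386·δ_A = -32.0 − (-7.696) = -24.304
δ_A = -24.304 / 0.386 = -62.96 permil

-63.0 permil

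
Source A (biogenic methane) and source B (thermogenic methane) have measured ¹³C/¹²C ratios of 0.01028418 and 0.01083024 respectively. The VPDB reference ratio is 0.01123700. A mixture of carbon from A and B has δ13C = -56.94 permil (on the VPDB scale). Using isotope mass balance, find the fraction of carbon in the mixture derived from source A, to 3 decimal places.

0.427

δ_A = (0.01028418/0.01123700 − 1)×1000 = (0.915207 − 1)×1000 = -84.793 permil
δ_B = (0.01083024/0.01123700 − 1)×1000 = (0.963802 − 1)×1000 = -36.198 permil
f_A = (δ_mix − δ_B)/(δ_A − δ_B) = (-56.94 − (-36.198))/(-84.793 − (-36.198))
f_A = -20.742 / -48.595 = 0.4268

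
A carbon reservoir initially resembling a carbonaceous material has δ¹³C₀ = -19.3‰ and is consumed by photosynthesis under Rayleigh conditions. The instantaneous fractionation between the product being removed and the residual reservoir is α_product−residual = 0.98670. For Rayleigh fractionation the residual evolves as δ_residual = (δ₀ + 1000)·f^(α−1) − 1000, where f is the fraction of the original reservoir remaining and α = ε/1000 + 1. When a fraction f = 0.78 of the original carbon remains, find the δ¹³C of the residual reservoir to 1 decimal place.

-16.1‰

Rayleigh residual: δ_res = (δ₀ + 1000)·f^(α−1) − 1000
α − 1 = -0.01330
f^(α−1) = 0.78^(-0.01330) = 1.003310
δ_res = (-19.3 + 1000) × 1.003310 − 1000 = 983.946 − 1000 = -16.05‰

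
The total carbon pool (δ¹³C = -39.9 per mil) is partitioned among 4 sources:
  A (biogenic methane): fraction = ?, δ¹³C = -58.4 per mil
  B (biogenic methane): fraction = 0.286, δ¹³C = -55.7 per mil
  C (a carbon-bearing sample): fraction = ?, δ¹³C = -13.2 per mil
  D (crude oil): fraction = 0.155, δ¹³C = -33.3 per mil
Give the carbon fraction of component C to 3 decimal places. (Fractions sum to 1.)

0.306

Let f_C and f_A be the unknown fractions; fractions sum to 1 so f_C + f_A = 0.559.
Mass balance: Σ fᵢ·δᵢ = δ_bulk ⇒ f_C·(-13.2) + f_A·(-58.4) = -39.9 − (-21.092) = -18.808
Substitute f_A = 0.559 − f_C:
f_C·(-13.2 − -58.4) = -18.808 − 0.559×(-58.4) = 13.837
f_C = 13.837 / 45.2 = 0.3061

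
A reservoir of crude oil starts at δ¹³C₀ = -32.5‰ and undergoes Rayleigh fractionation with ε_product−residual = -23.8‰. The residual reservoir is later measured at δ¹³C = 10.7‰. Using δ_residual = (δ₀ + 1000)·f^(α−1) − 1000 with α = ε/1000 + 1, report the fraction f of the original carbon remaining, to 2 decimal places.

α − 1 = ε/1000 = -0.0238
(δ_res + 1000)/(δ₀ + 1000) = (10.7 + 1000)/(-32.5 + 1000) = 1010.7/967.5 = 1.044651
f = 1.044651^(1/-0.0238) = exp(ln(1.044651)/-0.0238) = exp(0.04368/-0.0238)
f = exp(-1.8354) = 0.1595

0.16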